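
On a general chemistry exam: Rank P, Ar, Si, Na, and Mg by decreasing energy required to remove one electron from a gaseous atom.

Ar, P, Si, Mg, Na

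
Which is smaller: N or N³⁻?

N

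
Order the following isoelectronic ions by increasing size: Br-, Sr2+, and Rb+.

Sr2+ < Rb+ < Br-

All of these have 36 electrons, so size is governed by nuclear charge alone: the more protons, the stronger the pull on the same electron cloud, and the smaller the ion.
Nuclear charges: Sr2+ (Z=38), Rb+ (Z=37), Br- (Z=35).
Smallest to largest: Sr2+ < Rb+ < Br-.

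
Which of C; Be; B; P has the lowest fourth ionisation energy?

P

Consider each +3 ion: C³⁺ still has 1 valence electron; Be³⁺ is already 1 electron into the core; B³⁺ is the bare [He] core; P³⁺ still has 2 valence electrons.
Breaking into a closed-shell core is much more expensive than removing a leftover valence electron — Be and B have the largest IE_4 here.
Valence configurations: C³⁺ [He]2s¹, P³⁺ [Ne]3s².
Tabulated IE_4 (kJ/mol): C 6223, Be 21007, B 25026, P 4964.
Overall IE_4 order: P < C < Be < B.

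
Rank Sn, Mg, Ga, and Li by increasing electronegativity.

Li < Mg < Ga < Sn

Li is in period 2, group 1; Mg is in period 3, group 2; Ga is in period 4, group 13; Sn is in period 5, group 14.
Electronegativity increases across a period and decreases down a group, tracking effective nuclear charge and atomic size.
A diagonal step moves right (one effect) and down (the opposite effect) at once.
Mg > Li: period and group pull opposite ways; the across-period shift dominates (1.31 vs 0.98).
Ga > Mg: the two effects oppose for this pair; the across-period effect wins (1.81 vs 1.31).
Sn > Ga: the two effects oppose for this pair; the across-period effect wins (1.96 vs 1.81).
Tabulated electronegativity (Pauling): Li 0.98, Mg 1.31, Ga 1.81, Sn 1.96.
So from lowest to highest: Li < Mg < Ga < Sn.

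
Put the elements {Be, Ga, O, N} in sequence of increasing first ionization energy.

Be is in period 2, group 2; N is in period 2, group 15; O is in period 2, group 16; Ga is in period 4, group 13.
Removing the outermost electron gets harder across a period and easier down a group.
Neither a single period nor a single group — weigh both effects.
Be > Ga: the two effects oppose for this pair; the down-group effect wins (900 vs 579 kJ/mol).
O > Be: O lies to the right of Be in period 2, so the across-period effect alone puts O higher.
N > O: this pair runs against the simple trend — see the exception note.
Note the exception: N has a higher first ionization energy than O, contrary to the simple trend — pairing an electron in O's 2p⁴ costs repulsion energy, so O ionizes more easily than half-filled N (2p³).
Tabulated first ionization energy (kJ/mol): Be 900, N 1402, O 1314, Ga 579.
So from lowest to highest: Ga < Be < O < N.

Ga < Be < O < N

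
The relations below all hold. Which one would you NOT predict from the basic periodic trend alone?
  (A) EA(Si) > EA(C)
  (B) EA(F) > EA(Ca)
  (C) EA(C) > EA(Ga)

The general trend: electron affinity increases across a period and decreases down a group.
(A) Si (period 3, group 14) vs C (period 2, group 14): the stated order contradicts the simple trend.
(B) F (period 2, group 17) vs Ca (period 4, group 2): the stated order agrees with the simple trend.
(C) C (period 2, group 14) vs Ga (period 4, group 13): the stated order agrees with the simple trend.
The exception is (A): Si's larger, more diffuse 3p orbitals accept an added electron slightly more readily than C's compact 2p.

(A)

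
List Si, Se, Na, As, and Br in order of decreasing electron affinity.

Br, Se, Si, As, Na

Na is in period 3, group 1; Si is in period 3, group 14; As is in period 4, group 15; Se is in period 4, group 16; Br is in period 4, group 17.
Electron affinity generally becomes more exothermic across a period toward the halogens and less exothermic down a group.
Here both period and group differ, so the two effects have to be weighed against each other.
As > Na: period and group pull opposite ways; the across-period shift dominates (78 vs 53 kJ/mol).
Si > As: period and group pull opposite ways; the down-group shift dominates (134 vs 78 kJ/mol).
Se > Si: the two effects oppose for this pair; the across-period effect wins (195 vs 134 kJ/mol).
Br > Se: both are in period 4; the period trend gives Br the larger value.
Approximate values (kJ/mol): Na 53, Si 134, As 78, Se 195, Br 325.
So from highest to lowest: Br > Se > Si > As > Na.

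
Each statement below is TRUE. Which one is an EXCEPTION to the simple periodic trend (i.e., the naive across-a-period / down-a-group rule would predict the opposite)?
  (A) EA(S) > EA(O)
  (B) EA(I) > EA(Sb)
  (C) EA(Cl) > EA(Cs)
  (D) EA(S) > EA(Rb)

(A)

The general trend: electron affinity increases across a period and decreases down a group.
(A) S (period 3, group 16) vs O (period 2, group 16): the stated order contradicts the simple trend.
(B) I (period 5, group 17) vs Sb (period 5, group 15): the stated order agrees with the simple trend.
(C) Cl (period 3, group 17) vs Cs (period 6, group 1): the stated order agrees with the simple trend.
(D) S (period 3, group 16) vs Rb (period 5, group 1): the stated order agrees with the simple trend.
The exception is (A): the compact 2p subshell of O repels the added electron more than S's larger 3p does.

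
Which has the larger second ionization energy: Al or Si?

Al

IE_2 is the cost of taking one more electron from the +1 cation: Al⁺ still has 2 valence electrons; Si⁺ still has 3 valence electrons.
All are still removing valence electrons, so compare the +1 ions as you would atoms: IE_2 generally rises across a period (higher Z_eff) and falls down a group (larger shell), subject to the usual subshell exceptions.
Valence configurations: Al⁺ [Ne]3s², Si⁺ [Ne]3s²3p¹.
Si⁺ loses a lone 3p electron whereas Al⁺ must break into a filled 3s² pair, so IE_2(Al) > IE_2(Si) even though Si has the higher nuclear charge.
Tabulated IE_2 (kJ/mol): Al 1817, Si 1577.
Hence IE_2: Si < Al.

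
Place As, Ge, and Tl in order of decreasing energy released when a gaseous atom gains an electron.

Ge is in period 4, group 14; As is in period 4, group 15; Tl is in period 6, group 13.
Adding an electron releases more energy for atoms nearer the top right (short of the noble gases).
Neither a single period nor a single group — weigh both effects.
As > Tl: both effects reinforce here, so As is clearly the higher of the two.
Ge > As: this pair runs against the simple trend — see the exception note.
Note the exception: Ge has a higher electron affinity than As, contrary to the simple trend — adding an electron to As's half-filled 4p³ is unfavourable, so Ge (4p²) has the more exothermic EA.
Approximate values (kJ/mol): Ge 119, As 78, Tl 19.
So from highest to lowest: Ge > As > Tl.

Ge > As > Tl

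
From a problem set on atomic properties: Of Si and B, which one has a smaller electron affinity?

B is in period 2, group 13; Si is in period 3, group 14.
Electron affinity generally becomes more exothermic across a period toward the halogens and less exothermic down a group.
A diagonal step moves right (one effect) and down (the opposite effect) at once.
Si > B: the two effects oppose for this pair; the across-period effect wins (134 vs 27 kJ/mol).
Approximate values (kJ/mol): B 27, Si 134.
So B has the smaller electron affinity (B < Si).

B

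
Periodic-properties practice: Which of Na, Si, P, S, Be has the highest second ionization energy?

Na

After 1 electron has been removed, what remains? Na⁺ is the bare [Ne] core; Si⁺ still has 3 valence electrons; P⁺ still has 4 valence electrons; S⁺ still has 5 valence electrons; Be⁺ still has 1 valence electron.
Core electrons are held far more tightly than valence electrons, so Na tops the IE_2 order.
Valence configurations: Si⁺ [Ne]3s²3p¹, P⁺ [Ne]3s²3p², S⁺ [Ne]3s²3p³, Be⁺ [He]2s¹.
Approximate IE_2 values (kJ/mol): Na 4562, Si 1577, P 1907, S 2252, Be 1757.
Hence IE_2: Si < Be < P < S < Na.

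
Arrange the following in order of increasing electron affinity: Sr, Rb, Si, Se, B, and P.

Sr, B, Rb, P, Si, Se

B is in period 2, group 13; Si is in period 3, group 14; P is in period 3, group 15; Se is in period 4, group 16; Rb is in period 5, group 1; Sr is in period 5, group 2.
EA tends to increase across a period and decrease down a group, though the pattern is less regular than for IE or radius.
Neither a single period nor a single group — weigh both effects.
B > Sr: relative to Sr, both the across-period and down-group shifts push B's electron affinity up.
Rb > B: this pair runs against the simple trend — see the exception note.
P > Rb: both effects reinforce here, so P is clearly the higher of the two.
Si > P: this pair runs against the simple trend — see the exception note.
Se > Si: period and group pull opposite ways; the across-period shift dominates (195 vs 134 kJ/mol).
Note the exception: Rb has a higher electron affinity than B, contrary to the simple trend — B's ns²np¹ configuration gives only a small electron affinity — the sparsely filled np subshell binds an added electron weakly.
Note the exception: Si has a higher electron affinity than P, contrary to the simple trend — adding an electron to P's half-filled 3p³ is unfavourable, so Si (3p²) has the more exothermic EA.
Note the exception: Rb has a higher electron affinity than Sr, contrary to the simple trend — adding an electron to Sr (ns²) has to open a new, higher-energy np subshell, which is unfavourable.
For reference (kJ/mol): B 27, Si 134, P 72, Se 195, Rb 47, Sr 5.
So from lowest to highest: Sr < B < Rb < P < Si < Se.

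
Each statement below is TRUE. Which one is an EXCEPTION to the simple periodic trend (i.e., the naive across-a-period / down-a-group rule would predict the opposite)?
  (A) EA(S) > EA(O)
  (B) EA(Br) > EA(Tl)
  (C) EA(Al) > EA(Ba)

The general trend: electron affinity increases across a period and decreases down a group.
(A) S (period 3, group 16) vs O (period 2, group 16): the stated order contradicts the simple trend.
(B) Br (period 4, group 17) vs Tl (period 6, group 13): the stated order agrees with the simple trend.
(C) Al (period 3, group 13) vs Ba (period 6, group 2): the stated order agrees with the simple trend.
The exception is (A): the compact 2p subshell of O repels the added electron more than S's larger 3p does.

(A)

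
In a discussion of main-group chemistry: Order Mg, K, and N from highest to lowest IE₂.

K > N > Mg

The second ionization energy removes an electron from the +1 ion. For each element: Mg⁺ still has 1 valence electron; K⁺ is the bare [Ar] core; N⁺ still has 4 valence electrons.
Breaking into a closed-shell core is much more expensive than removing a leftover valence electron — K has the largest IE_2 here.
Valence configurations: Mg⁺ [Ne]3s¹, N⁺ [He]2s²2p².
Approximate IE_2 values (kJ/mol): Mg 1451, K 3052, N 2856.
Putting it together, IE_2: Mg < N < K.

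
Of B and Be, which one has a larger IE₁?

IE₁ increases left→right with effective nuclear charge and decreases top→bottom as the valence shell moves farther out.
All lie in period 2; the across-period trend (first ionization energy increases left to right) applies, with the exception below.
Note the exception: Be has a higher first ionization energy than B, contrary to the simple trend — removing B's lone 2p electron is easier than breaking Be's filled 2s².
Approximate values (kJ/mol): Be 900, B 801.
So Be has the larger IE₁ (Be > B).

Be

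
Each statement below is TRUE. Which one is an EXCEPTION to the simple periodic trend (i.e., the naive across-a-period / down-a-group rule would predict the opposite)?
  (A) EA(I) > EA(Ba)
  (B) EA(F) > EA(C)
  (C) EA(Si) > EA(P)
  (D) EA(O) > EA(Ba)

(C)

The general trend: electron affinity increases across a period and decreases down a group.
(A) I (period 5, group 17) vs Ba (period 6, group 2): the stated order agrees with the simple trend.
(B) F (period 2, group 17) vs C (period 2, group 14): the stated order agrees with the simple trend.
(C) Si (period 3, group 14) vs P (period 3, group 15): the stated order contradicts the simple trend.
(D) O (period 2, group 16) vs Ba (period 6, group 2): the stated order agrees with the simple trend.
The exception is (C): adding an electron to P's half-filled 3p³ is unfavourable, so Si (3p²) has the more exothermic EA.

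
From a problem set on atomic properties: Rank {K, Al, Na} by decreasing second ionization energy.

Na > K > Al

The second ionization energy removes an electron from the +1 ion. For each element: K⁺ is the bare [Ar] core; Al⁺ still has 2 valence electrons; Na⁺ is the bare [Ne] core.
Core electrons are held far more tightly than valence electrons, so K and Na top the IE_2 order.
The numbers (kJ/mol): K 3052, Al 1817, Na 4562.
Overall IE_2 order: Al < K < Na.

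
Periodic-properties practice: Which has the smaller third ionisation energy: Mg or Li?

The third ionization energy removes an electron from the +2 ion. For each element: Mg²⁺ is the bare [Ne] core; Li²⁺ is already 1 electron into the core.
All of these are removing an electron from a noble-gas core or deeper; the smaller core (lower principal quantum number) is held far more tightly, and within a period the higher nuclear charge binds the same core more tightly.
Approximate IE_3 values (kJ/mol): Mg 7733, Li 11815.
Hence IE_3: Mg < Li.

Mg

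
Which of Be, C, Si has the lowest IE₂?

Si

The second ionization energy removes an electron from the +1 ion. For each element: Be⁺ still has 1 valence electron; C⁺ still has 3 valence electrons; Si⁺ still has 3 valence electrons.
All are still removing valence electrons, so compare the +1 ions as you would atoms: IE_2 generally rises across a period (higher Z_eff) and falls down a group (larger shell), subject to the usual subshell exceptions.
Valence configurations: Be⁺ [He]2s¹, C⁺ [He]2s²2p¹, Si⁺ [Ne]3s²3p¹.
Tabulated IE_2 (kJ/mol): Be 1757, C 2353, Si 1577.
So the second ionization energies run Si < Be < C.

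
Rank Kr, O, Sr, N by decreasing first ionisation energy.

N > Kr > O > Sr

First ionization energy rises across a period (greater Z_eff holds electrons more tightly) and falls down a group (valence electrons are farther from the nucleus).
Here both period and group differ, so the two effects have to be weighed against each other.
O > Sr: relative to Sr, both the across-period and down-group shifts push O's first ionization energy up.
Kr > O: the two effects oppose for this pair; the across-period effect wins (1351 vs 1314 kJ/mol).
N > Kr: the two effects oppose for this pair; the down-group effect wins (1402 vs 1351 kJ/mol).
Note the exception: N has a higher first ionization energy than O, contrary to the simple trend — pairing an electron in O's 2p⁴ costs repulsion energy, so O ionizes more easily than half-filled N (2p³).
Tabulated first ionization energy (kJ/mol): N 1402, O 1314, Kr 1351, Sr 550.
So from highest to lowest: N > Kr > O > Sr.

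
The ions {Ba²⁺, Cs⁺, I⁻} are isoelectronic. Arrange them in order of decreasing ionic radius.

All of these have 54 electrons, so size is governed by nuclear charge alone: the more protons, the stronger the pull on the same electron cloud, and the smaller the ion.
Nuclear charges: Ba²⁺ (Z=56), Cs⁺ (Z=55), I⁻ (Z=53).
Largest to smallest: I⁻ > Cs⁺ > Ba²⁺.

I⁻, Cs⁺, Ba²⁺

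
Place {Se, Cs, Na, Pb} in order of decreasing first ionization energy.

Se > Pb > Na > Cs

First ionization energy rises across a period (greater Z_eff holds electrons more tightly) and falls down a group (valence electrons are farther from the nucleus).
Here both period and group differ, so the two effects have to be weighed against each other.
Na > Cs: they share group 1; the group trend gives Na the larger value.
Pb > Na: period and group pull opposite ways; the across-period shift dominates (716 vs 496 kJ/mol).
Se > Pb: relative to Pb, both the across-period and down-group shifts push Se's first ionization energy up.
For reference (kJ/mol): Na 496, Se 941, Cs 376, Pb 716.
So from highest to lowest: Se > Pb > Na > Cs.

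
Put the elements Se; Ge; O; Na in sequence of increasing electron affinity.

O is in period 2, group 16; Na is in period 3, group 1; Ge is in period 4, group 14; Se is in period 4, group 16.
Electron affinity generally becomes more exothermic across a period toward the halogens and less exothermic down a group.
Here both period and group differ, so the two effects have to be weighed against each other.
Ge > Na: the two effects oppose for this pair; the across-period effect wins (119 vs 53 kJ/mol).
O > Ge: relative to Ge, both the across-period and down-group shifts push O's electron affinity up.
Se > O: this pair runs against the simple trend — see the exception note.
Note the exception: Se has a higher electron affinity than O, contrary to the simple trend — O's compact 2p subshell gives strong electron–electron repulsion on the added electron.
For reference (kJ/mol): O 141, Na 53, Ge 119, Se 195.
So from lowest to highest: Na < Ge < O < Se.

Na, Ge, O, Se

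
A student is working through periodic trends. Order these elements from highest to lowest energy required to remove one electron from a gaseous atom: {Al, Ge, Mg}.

Mg is in period 3, group 2; Al is in period 3, group 13; Ge is in period 4, group 14.
IE₁ increases left→right with effective nuclear charge and decreases top→bottom as the valence shell moves farther out.
Here both period and group differ, so the two effects have to be weighed against each other.
Mg > Al: this pair runs against the simple trend — see the exception note.
Ge > Mg: the two effects oppose for this pair; the across-period effect wins (762 vs 738 kJ/mol).
Note the exception: Mg has a higher first ionization energy than Al, contrary to the simple trend — Al's single 3p electron is easier to remove than one from Mg's filled 3s².
For reference (kJ/mol): Mg 738, Al 578, Ge 762.
So from highest to lowest: Ge > Mg > Al.

Ge, Mg, Al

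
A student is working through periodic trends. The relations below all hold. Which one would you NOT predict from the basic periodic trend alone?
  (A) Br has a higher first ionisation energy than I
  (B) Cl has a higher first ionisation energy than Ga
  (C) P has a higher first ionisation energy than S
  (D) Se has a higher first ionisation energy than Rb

(C)

The general trend: first ionisation energy increases across a period and decreases down a group.
(A) Br (period 4, group 17) vs I (period 5, group 17): the stated order agrees with the simple trend.
(B) Cl (period 3, group 17) vs Ga (period 4, group 13): the stated order agrees with the simple trend.
(C) P (period 3, group 15) vs S (period 3, group 16): the stated order contradicts the simple trend.
(D) Se (period 4, group 16) vs Rb (period 5, group 1): the stated order agrees with the simple trend.
The exception is (C): S (3p⁴) ionizes more easily than half-filled P (3p³) because the paired 3p electron in S is pushed out by e⁻–e⁻ repulsion.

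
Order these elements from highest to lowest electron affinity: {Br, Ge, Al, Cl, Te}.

Cl, Br, Te, Ge, Al

Al is in period 3, group 13; Cl is in period 3, group 17; Ge is in period 4, group 14; Br is in period 4, group 17; Te is in period 5, group 16.
EA tends to increase across a period and decrease down a group, though the pattern is less regular than for IE or radius.
Here both period and group differ, so the two effects have to be weighed against each other.
Ge > Al: period and group pull opposite ways; the across-period shift dominates (119 vs 42 kJ/mol).
Te > Ge: period and group pull opposite ways; the across-period shift dominates (190 vs 119 kJ/mol).
Br > Te: relative to Te, both the across-period and down-group shifts push Br's electron affinity up.
Cl > Br: Cl sits above Br in group 17, so the down-group effect alone puts Cl higher.
For reference (kJ/mol): Al 42, Cl 349, Ge 119, Br 325, Te 190.
So from highest to lowest: Cl > Br > Te > Ge > Al.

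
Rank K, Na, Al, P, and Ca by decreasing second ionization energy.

The second ionization energy removes an electron from the +1 ion. For each element: K⁺ is the bare [Ar] core; Na⁺ is the bare [Ne] core; Al⁺ still has 2 valence electrons; P⁺ still has 4 valence electrons; Ca⁺ still has 1 valence electron.
Core electrons are held far more tightly than valence electrons, so K and Na top the IE_2 order.
Valence configurations: Al⁺ [Ne]3s², P⁺ [Ne]3s²3p², Ca⁺ [Ar]4s¹.
Approximate IE_2 values (kJ/mol): K 3052, Na 4562, Al 1817, P 1907, Ca 1145.
Hence IE_2: Ca < Al < P < K < Na.

Na > K > P > Al > Ca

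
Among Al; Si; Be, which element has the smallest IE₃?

Al

IE_3 is the cost of taking one more electron from the +2 cation: Al²⁺ still has 1 valence electron; Si²⁺ still has 2 valence electrons; Be²⁺ is the bare [He] core.
Core electrons are held far more tightly than valence electrons, so Be tops the IE_3 order.
Valence configurations: Al²⁺ [Ne]3s¹, Si²⁺ [Ne]3s².
The numbers (kJ/mol): Al 2745, Si 3232, Be 14849.
Hence IE_3: Al < Si < Be.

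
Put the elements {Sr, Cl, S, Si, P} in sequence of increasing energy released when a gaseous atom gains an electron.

Sr < P < Si < S < Cl

Si is in period 3, group 14; P is in period 3, group 15; S is in period 3, group 16; Cl is in period 3, group 17; Sr is in period 5, group 2.
Atoms with high Z_eff and room in the valence shell (especially the halogens) have the most exothermic electron affinities.
Neither a single period nor a single group — weigh both effects.
P > Sr: relative to Sr, both the across-period and down-group shifts push P's electron affinity up.
Si > P: this pair runs against the simple trend — see the exception note.
S > Si: both are in period 3; the period trend gives S the larger value.
Cl > S: both are in period 3; the period trend gives Cl the larger value.
Note the exception: Si has a higher electron affinity than P, contrary to the simple trend — adding an electron to P's half-filled 3p³ is unfavourable, so Si (3p²) has the more exothermic EA.
Approximate values (kJ/mol): Si 134, P 72, S 200, Cl 349, Sr 5.
So from lowest to highest: Sr < P < Si < S < Cl.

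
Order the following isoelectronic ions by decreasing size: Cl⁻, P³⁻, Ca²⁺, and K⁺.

All of these have 18 electrons, so size is governed by nuclear charge alone: the more protons, the stronger the pull on the same electron cloud, and the smaller the ion.
Nuclear charges: Ca²⁺ (Z=20), K⁺ (Z=19), Cl⁻ (Z=17), P³⁻ (Z=15).
Largest to smallest: P³⁻ > Cl⁻ > K⁺ > Ca²⁺.

P³⁻ > Cl⁻ > K⁺ > Ca²⁺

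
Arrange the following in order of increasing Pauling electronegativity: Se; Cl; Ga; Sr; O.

O is in period 2, group 16; Cl is in period 3, group 17; Ga is in period 4, group 13; Se is in period 4, group 16; Sr is in period 5, group 2.
Electronegativity increases across a period and decreases down a group, tracking effective nuclear charge and atomic size.
These span different periods and groups, so the two trends combine.
Ga > Sr: both effects reinforce here, so Ga is clearly the higher of the two.
Se > Ga: both are in period 4; the period trend gives Se the larger value.
Cl > Se: relative to Se, both the across-period and down-group shifts push Cl's electronegativity up.
O > Cl: the two effects oppose for this pair; the down-group effect wins (3.44 vs 3.16).
For reference (Pauling): O 3.44, Cl 3.16, Ga 1.81, Se 2.55, Sr 0.95.
So from lowest to highest: Sr < Ga < Se < Cl < O.

Sr, Ga, Se, Cl, O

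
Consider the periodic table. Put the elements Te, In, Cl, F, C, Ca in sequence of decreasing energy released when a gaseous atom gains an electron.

Cl > F > Te > C > In > Ca

C is in period 2, group 14; F is in period 2, group 17; Cl is in period 3, group 17; Ca is in period 4, group 2; In is in period 5, group 13; Te is in period 5, group 16.
Electron affinity generally becomes more exothermic across a period toward the halogens and less exothermic down a group.
These span different periods and groups, so the two trends combine.
In > Ca: the two effects oppose for this pair; the across-period effect wins (29 vs 2 kJ/mol).
C > In: both effects reinforce here, so C is clearly the higher of the two.
Te > C: the two effects oppose for this pair; the across-period effect wins (190 vs 122 kJ/mol).
F > Te: both effects reinforce here, so F is clearly the higher of the two.
Cl > F: this pair runs against the simple trend — see the exception note.
Note the exception: Cl has a higher electron affinity than F, contrary to the simple trend — F's small 2p subshell makes the incoming electron feel strong e⁻–e⁻ repulsion, so Cl actually releases more energy on gaining an electron.
Tabulated electron affinity (kJ/mol): C 122, F 328, Cl 349, Ca 2, In 29, Te 190.
So from highest to lowest: Cl > F > Te > C > In > Ca.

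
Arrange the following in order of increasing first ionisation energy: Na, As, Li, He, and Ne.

He is in period 1, group 18; Li is in period 2, group 1; Ne is in period 2, group 18; Na is in period 3, group 1; As is in period 4, group 15.
First ionization energy rises across a period (greater Z_eff holds electrons more tightly) and falls down a group (valence electrons are farther from the nucleus).
Here both period and group differ, so the two effects have to be weighed against each other.
Li > Na: they share group 1; the group trend gives Li the larger value.
As > Li: the two effects oppose for this pair; the across-period effect wins (947 vs 520 kJ/mol).
Ne > As: relative to As, both the across-period and down-group shifts push Ne's first ionization energy up.
He > Ne: He sits above Ne in group 18, so the down-group effect alone puts He higher.
Approximate values (kJ/mol): He 2372, Li 520, Ne 2081, Na 496, As 947.
So from lowest to highest: Na < Li < As < Ne < He.

Na, Li, As, Ne, He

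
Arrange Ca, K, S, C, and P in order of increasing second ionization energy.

Ca, P, S, C, K

IE_2 is the cost of taking one more electron from the +1 cation: Ca⁺ still has 1 valence electron; K⁺ is the bare [Ar] core; S⁺ still has 5 valence electrons; C⁺ still has 3 valence electrons; P⁺ still has 4 valence electrons.
Breaking into a closed-shell core is much more expensive than removing a leftover valence electron — K has the largest IE_2 here.
Valence configurations: Ca⁺ [Ar]4s¹, S⁺ [Ne]3s²3p³, C⁺ [He]2s²2p¹, P⁺ [Ne]3s²3p².
The numbers (kJ/mol): Ca 1145, K 3052, S 2252, C 2353, P 1907.
Overall IE_2 order: Ca < P < S < C < K.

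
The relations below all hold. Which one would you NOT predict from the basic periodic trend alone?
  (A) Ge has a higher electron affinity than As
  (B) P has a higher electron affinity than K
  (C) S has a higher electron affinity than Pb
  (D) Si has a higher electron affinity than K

(A)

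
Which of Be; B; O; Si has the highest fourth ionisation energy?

IE_4 is the cost of taking one more electron from the +3 cation: Be³⁺ is already 1 electron into the core; B³⁺ is the bare [He] core; O³⁺ still has 3 valence electrons; Si³⁺ still has 1 valence electron.
Core electrons are held far more tightly than valence electrons, so Be and B top the IE_4 order.
Valence configurations: O³⁺ [He]2s²2p¹, Si³⁺ [Ne]3s¹.
Tabulated IE_4 (kJ/mol): Be 21007, B 25026, O 7469, Si 4356.
So the fourth ionization energies run Si < O < Be < B.

B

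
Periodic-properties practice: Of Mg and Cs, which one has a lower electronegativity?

Cs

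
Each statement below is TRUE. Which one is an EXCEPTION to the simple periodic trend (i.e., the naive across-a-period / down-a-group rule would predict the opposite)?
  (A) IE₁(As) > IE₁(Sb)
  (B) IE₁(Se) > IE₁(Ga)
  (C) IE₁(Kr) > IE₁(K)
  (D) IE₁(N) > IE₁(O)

(D)

The general trend: first ionisation energy increases across a period and decreases down a group.
(A) As (period 4, group 15) vs Sb (period 5, group 15): the stated order agrees with the simple trend.
(B) Se (period 4, group 16) vs Ga (period 4, group 13): the stated order agrees with the simple trend.
(C) Kr (period 4, group 18) vs K (period 4, group 1): the stated order agrees with the simple trend.
(D) N (period 2, group 15) vs O (period 2, group 16): the stated order contradicts the simple trend.
The exception is (D): pairing an electron in O's 2p⁴ costs repulsion energy, so O ionizes more easily than half-filled N (2p³).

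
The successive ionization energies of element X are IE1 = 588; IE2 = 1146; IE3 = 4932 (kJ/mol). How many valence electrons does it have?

2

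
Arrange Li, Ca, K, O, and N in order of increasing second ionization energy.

Ca < N < K < O < Li

IE_2 is the cost of taking one more electron from the +1 cation: Li⁺ is the bare [He] core; Ca⁺ still has 1 valence electron; K⁺ is the bare [Ar] core; O⁺ still has 5 valence electrons; N⁺ still has 4 valence electrons.
Usually core removal costs more than valence removal, but here the competition is close: a tightly held n=2 valence electron can cost more to remove than an n=3 core electron, so the actual values have to decide it.
Valence configurations: Ca⁺ [Ar]4s¹, O⁺ [He]2s²2p³, N⁺ [He]2s²2p².
The numbers (kJ/mol): Li 7298, Ca 1145, K 3052, O 3388, N 2856.
Overall IE_2 order: Ca < N < K < O < Li.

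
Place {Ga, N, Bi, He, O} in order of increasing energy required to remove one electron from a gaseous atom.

Ga < Bi < O < N < He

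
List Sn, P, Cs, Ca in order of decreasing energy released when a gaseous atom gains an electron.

Sn > P > Cs > Ca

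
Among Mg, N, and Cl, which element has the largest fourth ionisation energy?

Mg

Consider each +3 ion: Mg³⁺ is already 1 electron into the core; N³⁺ still has 2 valence electrons; Cl³⁺ still has 4 valence electrons.
Pulling an electron out of a noble-gas core costs far more than removing a remaining valence electron, so Mg sits at the high end of IE_4.
Valence configurations: N³⁺ [He]2s², Cl³⁺ [Ne]3s²3p².
Approximate IE_4 values (kJ/mol): Mg 10543, N 7475, Cl 5159.
So the fourth ionization energies run Cl < N < Mg.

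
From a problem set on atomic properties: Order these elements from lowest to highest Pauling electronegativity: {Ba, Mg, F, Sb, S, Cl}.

F is in period 2, group 17; Mg is in period 3, group 2; S is in period 3, group 16; Cl is in period 3, group 17; Sb is in period 5, group 15; Ba is in period 6, group 2.
Electronegativity increases across a period and decreases down a group, tracking effective nuclear charge and atomic size.
Here both period and group differ, so the two effects have to be weighed against each other.
Mg > Ba: Mg sits above Ba in group 2, so the down-group effect alone puts Mg higher.
Sb > Mg: period and group pull opposite ways; the across-period shift dominates (2.05 vs 1.31).
S > Sb: relative to Sb, both the across-period and down-group shifts push S's electronegativity up.
Cl > S: both are in period 3; the period trend gives Cl the larger value.
F > Cl: they share group 17; the group trend gives F the larger value.
For reference (Pauling): F 3.98, Mg 1.31, S 2.58, Cl 3.16, Sb 2.05, Ba 0.89.
So from lowest to highest: Ba < Mg < Sb < S < Cl < F.

Ba, Mg, Sb, S, Cl, F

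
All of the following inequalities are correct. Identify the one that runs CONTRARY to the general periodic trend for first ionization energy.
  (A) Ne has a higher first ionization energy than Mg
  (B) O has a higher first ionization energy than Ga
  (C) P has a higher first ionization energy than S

The general trend: first ionization energy increases across a period and decreases down a group.
(A) Ne (period 2, group 18) vs Mg (period 3, group 2): the stated order agrees with the simple trend.
(B) O (period 2, group 16) vs Ga (period 4, group 13): the stated order agrees with the simple trend.
(C) P (period 3, group 15) vs S (period 3, group 16): the stated order contradicts the simple trend.
The exception is (C): S (3p⁴) ionizes more easily than half-filled P (3p³) because the paired 3p electron in S is pushed out by e⁻–e⁻ repulsion.

(C)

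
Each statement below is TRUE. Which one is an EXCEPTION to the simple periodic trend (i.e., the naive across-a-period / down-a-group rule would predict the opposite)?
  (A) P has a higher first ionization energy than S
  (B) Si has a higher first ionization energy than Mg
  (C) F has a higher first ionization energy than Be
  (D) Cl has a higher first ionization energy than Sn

(A)

The general trend: first ionization energy increases across a period and decreases down a group.
(A) P (period 3, group 15) vs S (period 3, group 16): the stated order contradicts the simple trend.
(B) Si (period 3, group 14) vs Mg (period 3, group 2): the stated order agrees with the simple trend.
(C) F (period 2, group 17) vs Be (period 2, group 2): the stated order agrees with the simple trend.
(D) Cl (period 3, group 17) vs Sn (period 5, group 14): the stated order agrees with the simple trend.
The exception is (A): S (3p⁴) ionizes more easily than half-filled P (3p³) because the paired 3p electron in S is pushed out by e⁻–e⁻ repulsion.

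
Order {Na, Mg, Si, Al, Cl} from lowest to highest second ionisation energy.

Mg < Si < Al < Cl < Na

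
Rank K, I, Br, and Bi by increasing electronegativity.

K is in period 4, group 1; Br is in period 4, group 17; I is in period 5, group 17; Bi is in period 6, group 15.
Electronegativity increases across a period and decreases down a group, tracking effective nuclear charge and atomic size.
Here both period and group differ, so the two effects have to be weighed against each other.
Bi > K: period and group pull opposite ways; the across-period shift dominates (2.02 vs 0.82).
I > Bi: both effects reinforce here, so I is clearly the higher of the two.
Br > I: Br sits above I in group 17, so the down-group effect alone puts Br higher.
Tabulated electronegativity (Pauling): K 0.82, Br 2.96, I 2.66, Bi 2.02.
So from lowest to highest: K < Bi < I < Br.

K < Bi < I < Br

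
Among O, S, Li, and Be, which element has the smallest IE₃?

IE_3 is the cost of taking one more electron from the +2 cation: O²⁺ still has 4 valence electrons; S²⁺ still has 4 valence electrons; Li²⁺ is already 1 electron into the core; Be²⁺ is the bare [He] core.
Core electrons are held far more tightly than valence electrons, so Li and Be top the IE_3 order.
Valence configurations: O²⁺ [He]2s²2p², S²⁺ [Ne]3s²3p².
Approximate IE_3 values (kJ/mol): O 5300, S 3357, Li 11815, Be 14849.
Hence IE_3: S < O < Li < Be.

S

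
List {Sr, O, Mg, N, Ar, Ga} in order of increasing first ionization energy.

Sr < Ga < Mg < O < N < Ar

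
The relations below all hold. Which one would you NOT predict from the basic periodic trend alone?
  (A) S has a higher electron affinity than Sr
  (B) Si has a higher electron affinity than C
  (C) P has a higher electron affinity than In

The general trend: electron affinity increases across a period and decreases down a group.
(A) S (period 3, group 16) vs Sr (period 5, group 2): the stated order agrees with the simple trend.
(B) Si (period 3, group 14) vs C (period 2, group 14): the stated order contradicts the simple trend.
(C) P (period 3, group 15) vs In (period 5, group 13): the stated order agrees with the simple trend.
The exception is (B): Si's larger, more diffuse 3p orbitals accept an added electron slightly more readily than C's compact 2p.

(B)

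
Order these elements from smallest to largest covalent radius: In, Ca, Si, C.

C, Si, In, Ca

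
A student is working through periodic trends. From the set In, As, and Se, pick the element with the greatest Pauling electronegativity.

Se

As is in period 4, group 15; Se is in period 4, group 16; In is in period 5, group 13.
Atoms toward the upper right of the periodic table pull bonding electrons most strongly.
These span different periods and groups, so the two trends combine.
As > In: both effects reinforce here, so As is clearly the higher of the two.
Se > As: Se lies to the right of As in period 4, so the across-period effect alone puts Se higher.
Tabulated electronegativity (Pauling): As 2.18, Se 2.55, In 1.78.
The greatest Pauling electronegativity among these belongs to Se.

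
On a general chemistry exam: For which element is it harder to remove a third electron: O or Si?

Consider each +2 ion: O²⁺ still has 4 valence electrons; Si²⁺ still has 2 valence electrons.
All are still removing valence electrons, so compare the +2 ions as you would atoms: IE_3 generally rises across a period (higher Z_eff) and falls down a group (larger shell), subject to the usual subshell exceptions.
Valence configurations: O²⁺ [He]2s²2p², Si²⁺ [Ne]3s².
The numbers (kJ/mol): O 5300, Si 3232.
Putting it together, IE_3: Si < O.

O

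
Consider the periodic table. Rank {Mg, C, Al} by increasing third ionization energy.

Al < C < Mg

Consider each +2 ion: Mg²⁺ is the bare [Ne] core; C²⁺ still has 2 valence electrons; Al²⁺ still has 1 valence electron.
Core electrons are held far more tightly than valence electrons, so Mg tops the IE_3 order.
Valence configurations: C²⁺ [He]2s², Al²⁺ [Ne]3s¹.
The numbers (kJ/mol): Mg 7733, C 4620, Al 2745.
Putting it together, IE_3: Al < C < Mg.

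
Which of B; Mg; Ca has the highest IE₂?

After 1 electron has been removed, what remains? B⁺ still has 2 valence electrons; Mg⁺ still has 1 valence electron; Ca⁺ still has 1 valence electron.
All are still removing valence electrons, so compare the +1 ions as you would atoms: IE_2 generally rises across a period (higher Z_eff) and falls down a group (larger shell), subject to the usual subshell exceptions.
Valence configurations: B⁺ [He]2s², Mg⁺ [Ne]3s¹, Ca⁺ [Ar]4s¹.
Tabulated IE_2 (kJ/mol): B 2427, Mg 1451, Ca 1145.
Hence IE_2: Ca < Mg < B.

B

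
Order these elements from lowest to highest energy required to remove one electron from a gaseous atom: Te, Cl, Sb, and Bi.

Cl is in period 3, group 17; Sb is in period 5, group 15; Te is in period 5, group 16; Bi is in period 6, group 15.
First ionization energy rises across a period (greater Z_eff holds electrons more tightly) and falls down a group (valence electrons are farther from the nucleus).
Neither a single period nor a single group — weigh both effects.
Sb > Bi: Sb sits above Bi in group 15, so the down-group effect alone puts Sb higher.
Te > Sb: both are in period 5; the period trend gives Te the larger value.
Cl > Te: relative to Te, both the across-period and down-group shifts push Cl's first ionization energy up.
For reference (kJ/mol): Cl 1251, Sb 831, Te 869, Bi 703.
So from lowest to highest: Bi < Sb < Te < Cl.

Bi, Sb, Te, Cl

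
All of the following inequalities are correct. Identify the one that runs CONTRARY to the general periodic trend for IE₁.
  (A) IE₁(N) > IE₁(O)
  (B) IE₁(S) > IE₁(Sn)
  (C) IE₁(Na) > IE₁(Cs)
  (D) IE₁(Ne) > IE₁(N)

(A)

The general trend: IE₁ increases across a period and decreases down a group.
(A) N (period 2, group 15) vs O (period 2, group 16): the stated order contradicts the simple trend.
(B) S (period 3, group 16) vs Sn (period 5, group 14): the stated order agrees with the simple trend.
(C) Na (period 3, group 1) vs Cs (period 6, group 1): the stated order agrees with the simple trend.
(D) Ne (period 2, group 18) vs N (period 2, group 15): the stated order agrees with the simple trend.
The exception is (A): pairing an electron in O's 2p⁴ costs repulsion energy, so O ionizes more easily than half-filled N (2p³).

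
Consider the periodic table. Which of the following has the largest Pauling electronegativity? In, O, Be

O

Be is in period 2, group 2; O is in period 2, group 16; In is in period 5, group 13.
Electronegativity increases across a period and decreases down a group, tracking effective nuclear charge and atomic size.
These span different periods and groups, so the two trends combine.
In > Be: period and group pull opposite ways; the across-period shift dominates (1.78 vs 1.57).
O > In: relative to In, both the across-period and down-group shifts push O's electronegativity up.
Tabulated electronegativity (Pauling): Be 1.57, O 3.44, In 1.78.
The largest Pauling electronegativity among these belongs to O.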